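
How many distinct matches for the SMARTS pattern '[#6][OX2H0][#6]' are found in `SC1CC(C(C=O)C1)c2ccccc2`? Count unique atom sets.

0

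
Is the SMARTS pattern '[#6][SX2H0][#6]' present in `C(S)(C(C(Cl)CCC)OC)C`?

The pattern [#6][SX2H0][#6] describes an aliphatic sulfur bridging two carbons with no H on the sulfur — a thioether.
The closest candidate here is a methoxy ether (-OCH3), but the bridging atom is O, not S. No other fragment satisfies the full query, so there is no match.

No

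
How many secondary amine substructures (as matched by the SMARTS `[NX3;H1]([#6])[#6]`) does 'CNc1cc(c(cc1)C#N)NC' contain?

2

[NX3;H1]([#6])[#6] is the SMARTS for a secondary amine: a trivalent nitrogen with one H, bonded to two carbons.
The molecule carries 2 separate instances of an N-methylamino group (-NHCH3) meeting every constraint; each maps to a distinct set of atoms, giving 2 matches.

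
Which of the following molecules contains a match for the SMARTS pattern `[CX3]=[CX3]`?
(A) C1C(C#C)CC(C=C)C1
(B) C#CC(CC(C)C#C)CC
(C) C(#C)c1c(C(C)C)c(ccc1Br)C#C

A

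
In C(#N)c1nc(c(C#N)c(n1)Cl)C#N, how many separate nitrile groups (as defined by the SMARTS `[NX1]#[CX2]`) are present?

3

[NX1]#[CX2] is the SMARTS for a nitrile: a nitrogen triple-bonded to a two-connected carbon.
The molecule carries 3 separate instances of a nitrile (-C#N) meeting every constraint; each maps to a distinct set of atoms, giving 3 matches.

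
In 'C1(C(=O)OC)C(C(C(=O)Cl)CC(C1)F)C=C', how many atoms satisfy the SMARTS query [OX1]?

2

The query [OX1] means: aliphatic oxygen with one total connection — typically a carbonyl =O or an oxide.
Check the 16 heavy atoms by environment: 7× C (X4) → no; 1× F (X1) → no; 4× C (X3) → no; 2× O (X1) → match; 1× O (X2) → no; 1× Cl (X1) → no.
That gives 2 matching atoms.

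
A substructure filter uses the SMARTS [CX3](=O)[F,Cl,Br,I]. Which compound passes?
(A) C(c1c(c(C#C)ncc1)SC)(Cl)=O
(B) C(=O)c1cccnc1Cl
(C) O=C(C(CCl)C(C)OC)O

[CX3](=O)[F,Cl,Br,I] describes a carbonyl carbon bonded to a halogen (an acyl halide).
(A) contains an acyl chloride (-C(=O)Cl), which satisfies every atom and bond constraint.
(B) has a chloro substituent but the Cl is not on a carbonyl carbon.
(C) has a carboxylic acid group (-C(=O)OH) but the carbonyl is bonded to -OH, not to a halogen.
So the answer is (A).

A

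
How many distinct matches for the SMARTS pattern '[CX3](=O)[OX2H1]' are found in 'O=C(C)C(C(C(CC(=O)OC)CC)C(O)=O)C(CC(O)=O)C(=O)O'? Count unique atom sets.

[CX3](=O)[OX2H1] is the SMARTS for a carboxylic acid: an sp2 carbon double-bonded to O and single-bonded to an -OH oxygen.
The molecule carries 3 separate instances of a carboxylic acid group (-C(=O)OH) meeting every constraint; each maps to a distinct set of atoms, giving 3 matches.

3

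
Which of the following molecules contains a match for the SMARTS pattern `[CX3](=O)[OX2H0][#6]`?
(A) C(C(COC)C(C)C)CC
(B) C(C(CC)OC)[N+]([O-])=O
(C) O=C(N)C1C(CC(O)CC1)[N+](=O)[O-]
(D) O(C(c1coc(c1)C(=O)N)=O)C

[CX3](=O)[OX2H0][#6] describes a carbonyl carbon bonded to an oxygen that is itself bonded to carbon (no H on that O) (an ester).
(A) has a methoxy ether (-OCH3) but the ether oxygen is not adjacent to a C=O carbon.
(B) has a methoxy ether (-OCH3) but the ether oxygen is not adjacent to a C=O carbon.
(C) has a primary amide (-C(=O)NH2) but the carbonyl is bonded to N, not to an O-C linkage.
(D) contains a methyl-ester group (-C(=O)OCH3), which satisfies every atom and bond constraint.
So the answer is (D).

D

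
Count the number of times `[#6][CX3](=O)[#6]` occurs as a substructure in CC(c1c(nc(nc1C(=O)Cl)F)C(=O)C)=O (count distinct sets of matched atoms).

2

[#6][CX3](=O)[#6] is the SMARTS for a ketone: a carbonyl carbon (no H) flanked by two carbons.
The molecule carries 2 separate instances of an acetyl/ketone group (-C(=O)CH3) meeting every constraint; each maps to a distinct set of atoms, giving 2 matches.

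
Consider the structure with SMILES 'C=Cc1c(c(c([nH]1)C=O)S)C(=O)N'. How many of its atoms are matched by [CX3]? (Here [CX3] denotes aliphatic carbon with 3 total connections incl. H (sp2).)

4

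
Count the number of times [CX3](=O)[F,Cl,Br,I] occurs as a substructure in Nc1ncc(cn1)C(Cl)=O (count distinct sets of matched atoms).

1

[CX3](=O)[F,Cl,Br,I] is the SMARTS for an acyl halide: a carbonyl carbon bonded to a halogen.
Exactly one fragment in the molecule meets all constraints, giving 1 match.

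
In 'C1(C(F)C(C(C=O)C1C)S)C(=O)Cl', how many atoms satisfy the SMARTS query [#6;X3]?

2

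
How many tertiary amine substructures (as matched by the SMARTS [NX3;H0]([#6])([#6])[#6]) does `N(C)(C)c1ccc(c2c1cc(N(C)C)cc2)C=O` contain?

2

[NX3;H0]([#6])([#6])[#6] is the SMARTS for a tertiary amine: a trivalent nitrogen with no H, bonded to three carbons.
The molecule carries 2 separate instances of a dimethylamino group (-N(CH3)2) meeting every constraint; each maps to a distinct set of atoms, giving 2 matches.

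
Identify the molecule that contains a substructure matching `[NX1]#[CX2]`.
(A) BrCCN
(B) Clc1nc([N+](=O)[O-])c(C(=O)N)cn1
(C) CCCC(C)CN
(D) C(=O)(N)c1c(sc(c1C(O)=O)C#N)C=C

[NX1]#[CX2] describes a nitrogen triple-bonded to a two-connected carbon (a nitrile).
(A) has a primary amino group (-NH2) but the nitrogen is NX3 (three connections), not NX1 triple-bonded.
(B) has a primary amide (-C(=O)NH2) but the nitrogen is NX3, not NX1.
(C) has a primary amino group (-NH2) but the nitrogen is NX3 (three connections), not NX1 triple-bonded.
(D) contains a nitrile (-C#N), which satisfies every atom and bond constraint.
So the answer is (D).

D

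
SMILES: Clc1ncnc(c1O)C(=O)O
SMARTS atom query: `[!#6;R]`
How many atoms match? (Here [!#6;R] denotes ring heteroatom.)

2

The query [!#6;R] means: non-carbon atom that is part of a ring.
Check the 11 heavy atoms by environment: 2× n (aromatic, in 6-ring) → match; 4× c (aromatic, in 6-ring) → no; 3× O (acyclic) → no; 1× Cl (acyclic) → no; 1× C (acyclic) → no.
That gives 2 matching atoms.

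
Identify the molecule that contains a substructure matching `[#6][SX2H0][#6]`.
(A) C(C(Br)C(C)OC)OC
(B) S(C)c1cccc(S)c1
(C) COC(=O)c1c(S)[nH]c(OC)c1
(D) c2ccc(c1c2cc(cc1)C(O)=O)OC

[#6][SX2H0][#6] describes an aliphatic sulfur bridging two carbons with no H on the sulfur (a thioether).
(A) has a methoxy ether (-OCH3) but the bridging atom is O, not S.
(B) contains a methylthio ether (-SCH3), which satisfies every atom and bond constraint.
(C) has a thiol (-SH) but the sulfur has H1, not H0 bridging two carbons.
(D) has a methoxy ether (-OCH3) but the bridging atom is O, not S.
So the answer is (B).

B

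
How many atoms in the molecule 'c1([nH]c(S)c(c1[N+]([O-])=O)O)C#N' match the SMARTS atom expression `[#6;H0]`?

The query [#6;H0] means: any carbon with no attached hydrogen.
Check the 12 heavy atoms by environment: 1× n (aromatic, H1) → no; 4× c (aromatic, H0) → match; 1× O (H1) → no; 1× S (H1) → no; 1× C (H0) → match; 1× N (H0) → no; 1× N (charge +1, H0) → no; 1× O (charge -1, H0) → no; 1× O (H0) → no.
Summing the matching environments: 4 + 1 = 5 matching atoms.

5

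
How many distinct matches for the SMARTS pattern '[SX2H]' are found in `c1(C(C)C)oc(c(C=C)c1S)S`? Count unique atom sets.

2

[SX2H] is the SMARTS for a thiol: an aliphatic sulfur with two connections, one being H.
The molecule carries 2 separate instances of a thiol (-SH) meeting every constraint; each maps to a distinct set of atoms, giving 2 matches.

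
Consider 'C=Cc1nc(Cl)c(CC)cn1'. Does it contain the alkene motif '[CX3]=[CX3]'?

The pattern [CX3]=[CX3] describes a non-aromatic C=C double bond between two sp2 carbons — an alkene.
The molecule carries a vinyl group (-CH=CH2), whose atoms satisfy every constraint of the query, so the pattern matches.

Yes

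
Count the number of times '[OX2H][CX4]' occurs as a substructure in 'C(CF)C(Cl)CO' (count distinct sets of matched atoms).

1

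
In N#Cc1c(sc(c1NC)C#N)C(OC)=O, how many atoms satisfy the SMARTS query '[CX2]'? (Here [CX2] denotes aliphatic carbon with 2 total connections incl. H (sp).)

2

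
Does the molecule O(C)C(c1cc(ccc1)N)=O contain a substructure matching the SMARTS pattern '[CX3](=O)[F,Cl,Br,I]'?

No

The pattern [CX3](=O)[F,Cl,Br,I] describes a carbonyl carbon bonded to a halogen — an acyl halide.
The closest candidate here is a methyl-ester group (-C(=O)OCH3), but the carbonyl is bonded to -O-C, not to a halogen. No other fragment satisfies the full query, so there is no match.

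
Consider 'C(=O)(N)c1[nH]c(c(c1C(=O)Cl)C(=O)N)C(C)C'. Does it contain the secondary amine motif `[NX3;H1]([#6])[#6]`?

No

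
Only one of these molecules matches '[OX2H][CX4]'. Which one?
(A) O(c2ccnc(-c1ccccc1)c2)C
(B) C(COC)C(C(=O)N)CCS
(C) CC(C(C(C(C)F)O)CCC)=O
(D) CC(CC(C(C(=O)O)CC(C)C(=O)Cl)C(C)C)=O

C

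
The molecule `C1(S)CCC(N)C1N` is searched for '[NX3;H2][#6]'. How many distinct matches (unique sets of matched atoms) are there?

2

[NX3;H2][#6] is the SMARTS for a primary amine: a trivalent nitrogen with two H attached to carbon.
The molecule carries 2 separate instances of a primary amino group (-NH2) meeting every constraint; each maps to a distinct set of atoms, giving 2 matches.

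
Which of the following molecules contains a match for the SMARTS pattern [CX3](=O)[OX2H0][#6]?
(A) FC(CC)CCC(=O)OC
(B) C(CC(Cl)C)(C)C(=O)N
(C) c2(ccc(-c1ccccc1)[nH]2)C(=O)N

A

[CX3](=O)[OX2H0][#6] describes a carbonyl carbon bonded to an oxygen that is itself bonded to carbon (no H on that O) (an ester).
(A) contains a methyl-ester group (-C(=O)OCH3), which satisfies every atom and bond constraint.
(B) has a primary amide (-C(=O)NH2) but the carbonyl is bonded to N, not to an O-C linkage.
(C) has a primary amide (-C(=O)NH2) but the carbonyl is bonded to N, not to an O-C linkage.
So the answer is (A).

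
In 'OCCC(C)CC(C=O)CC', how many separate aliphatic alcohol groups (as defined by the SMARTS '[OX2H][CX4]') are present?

[OX2H][CX4] is the SMARTS for an aliphatic alcohol: a hydroxyl oxygen bound to an sp3 (X4) carbon.
Exactly one fragment in the molecule meets all constraints, giving 1 match.

1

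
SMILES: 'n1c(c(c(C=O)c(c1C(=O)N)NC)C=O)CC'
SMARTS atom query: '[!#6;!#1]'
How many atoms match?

6

Check the 17 heavy atoms by environment: 1× n (aromatic) → match; 5× c (aromatic) → no; 2× N → match; 6× C → no; 3× O → match.
Summing the matching environments: 1 + 2 + 3 = 6 matching atoms.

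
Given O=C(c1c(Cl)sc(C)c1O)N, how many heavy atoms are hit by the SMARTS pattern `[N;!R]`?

1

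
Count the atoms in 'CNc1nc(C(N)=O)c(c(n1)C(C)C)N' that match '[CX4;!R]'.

Check the 15 heavy atoms by environment: 2× n (aromatic, X2, in 6-ring) → no; 4× c (aromatic, X3, in 6-ring) → no; 4× C (X4, acyclic) → match; 3× N (X3, acyclic) → no; 1× C (X3, acyclic) → no; 1× O (X1, acyclic) → no.
That gives 4 matching atoms.

4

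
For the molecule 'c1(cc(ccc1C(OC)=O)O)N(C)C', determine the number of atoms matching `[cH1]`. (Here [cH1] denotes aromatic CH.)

3

Check the 14 heavy atoms by environment: 3× c (aromatic, H1) → match; 3× c (aromatic, H0) → no; 1× N (H0) → no; 3× C (H3) → no; 1× C (H0) → no; 2× O (H0) → no; 1× O (H1) → no.
That gives 3 matching atoms.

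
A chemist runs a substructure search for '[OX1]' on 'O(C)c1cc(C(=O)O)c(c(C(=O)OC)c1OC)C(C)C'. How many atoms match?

2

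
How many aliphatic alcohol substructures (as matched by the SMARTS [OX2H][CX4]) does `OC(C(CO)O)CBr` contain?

[OX2H][CX4] is the SMARTS for an aliphatic alcohol: a hydroxyl oxygen bound to an sp3 (X4) carbon.
The molecule carries 3 separate instances of a hydroxyl group (-OH) meeting every constraint; each maps to a distinct set of atoms, giving 3 matches.

3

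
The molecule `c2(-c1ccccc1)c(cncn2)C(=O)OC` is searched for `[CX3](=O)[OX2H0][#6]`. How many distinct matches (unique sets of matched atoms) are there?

[CX3](=O)[OX2H0][#6] is the SMARTS for an ester: a carbonyl carbon bonded to an oxygen that is itself bonded to carbon (no H on that O).
Exactly one fragment in the molecule meets all constraints, giving 1 match.

1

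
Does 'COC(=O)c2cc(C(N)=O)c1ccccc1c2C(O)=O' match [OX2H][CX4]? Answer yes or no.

No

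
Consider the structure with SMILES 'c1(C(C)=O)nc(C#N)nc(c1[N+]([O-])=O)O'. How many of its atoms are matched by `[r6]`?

The query [r6] means: r6 matches atoms in a six-membered ring.
Check the 15 heavy atoms by environment: 2× n (aromatic, in 6-ring) → match; 4× c (aromatic, in 6-ring) → match; 1× N (charge +1, acyclic) → no; 1× O (charge -1, acyclic) → no; 3× O (acyclic) → no; 3× C (acyclic) → no; 1× N (acyclic) → no.
Summing the matching environments: 2 + 4 = 6 matching atoms.

6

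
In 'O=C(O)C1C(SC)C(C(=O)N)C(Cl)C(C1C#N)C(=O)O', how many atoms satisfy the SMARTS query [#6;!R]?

5

Check the 20 heavy atoms by environment: 6× C (in 6-ring) → no; 5× C (acyclic) → match; 2× N (acyclic) → no; 1× S (acyclic) → no; 5× O (acyclic) → no; 1× Cl (acyclic) → no.
That gives 5 matching atoms.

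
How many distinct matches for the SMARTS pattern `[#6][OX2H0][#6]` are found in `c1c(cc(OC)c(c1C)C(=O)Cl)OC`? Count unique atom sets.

2

[#6][OX2H0][#6] is the SMARTS for an ether: an aliphatic oxygen bridging two carbons with no H on the oxygen.
The molecule carries 2 separate instances of a methoxy ether (-OCH3) meeting every constraint; each maps to a distinct set of atoms, giving 2 matches.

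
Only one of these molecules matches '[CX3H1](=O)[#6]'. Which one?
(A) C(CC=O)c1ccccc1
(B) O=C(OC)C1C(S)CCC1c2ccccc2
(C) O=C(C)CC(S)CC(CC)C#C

[CX3H1](=O)[#6] describes an sp2 carbon with one H, double-bonded to O and single-bonded to carbon (an aldehyde).
(A) contains an aldehyde (-CHO), which satisfies every atom and bond constraint.
(B) has a methyl-ester group (-C(=O)OCH3) but the carbonyl carbon has H0, not H1.
(C) has an acetyl/ketone group (-C(=O)CH3) but the carbonyl carbon has H0 (two carbon neighbours), not H1.
So the answer is (A).

A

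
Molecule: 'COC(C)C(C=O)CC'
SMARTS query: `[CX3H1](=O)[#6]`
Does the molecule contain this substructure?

The pattern [CX3H1](=O)[#6] describes an sp2 carbon with one H, double-bonded to O and single-bonded to carbon — an aldehyde.
The molecule carries an aldehyde (-CHO), whose atoms satisfy every constraint of the query, so the pattern matches.

Yes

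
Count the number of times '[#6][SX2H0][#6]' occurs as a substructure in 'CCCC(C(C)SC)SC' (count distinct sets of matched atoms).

[#6][SX2H0][#6] is the SMARTS for a thioether: an aliphatic sulfur bridging two carbons with no H on the sulfur.
The molecule carries 2 separate instances of a methylthio ether (-SCH3) meeting every constraint; each maps to a distinct set of atoms, giving 2 matches.

2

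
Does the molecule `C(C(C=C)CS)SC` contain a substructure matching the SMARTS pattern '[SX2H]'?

The pattern [SX2H] describes an aliphatic sulfur with two connections, one being H — a thiol.
The molecule carries a thiol (-SH), whose atoms satisfy every constraint of the query, so the pattern matches.

Yes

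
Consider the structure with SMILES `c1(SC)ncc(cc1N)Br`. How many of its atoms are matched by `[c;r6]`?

The query [c;r6] means: aromatic carbon that belongs to a six-membered ring.
Check the 10 heavy atoms by environment: 1× n (aromatic, in 6-ring) → no; 5× c (aromatic, in 6-ring) → match; 1× S (acyclic) → no; 1× C (acyclic) → no; 1× N (acyclic) → no; 1× Br (acyclic) → no.
That gives 5 matching atoms.

5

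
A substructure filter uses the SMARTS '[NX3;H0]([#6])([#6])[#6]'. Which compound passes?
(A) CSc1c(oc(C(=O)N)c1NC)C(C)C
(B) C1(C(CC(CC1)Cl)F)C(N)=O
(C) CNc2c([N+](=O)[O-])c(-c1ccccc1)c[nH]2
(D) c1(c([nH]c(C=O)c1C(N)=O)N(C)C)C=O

D

[NX3;H0]([#6])([#6])[#6] describes a trivalent nitrogen with no H, bonded to three carbons (a tertiary amine).
(A) has a primary amide (-C(=O)NH2) but the amide nitrogen has H2 and only one carbon neighbour.
(B) has a primary amide (-C(=O)NH2) but the amide nitrogen has H2 and only one carbon neighbour.
(C) has an N-methylamino group (-NHCH3) but the nitrogen still has one H (H1), not H0.
(D) contains a dimethylamino group (-N(CH3)2), which satisfies every atom and bond constraint.
So the answer is (D).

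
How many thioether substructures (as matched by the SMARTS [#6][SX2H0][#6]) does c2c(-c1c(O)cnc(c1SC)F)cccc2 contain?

[#6][SX2H0][#6] is the SMARTS for a thioether: an aliphatic sulfur bridging two carbons with no H on the sulfur.
Exactly one fragment in the molecule meets all constraints, giving 1 match.

1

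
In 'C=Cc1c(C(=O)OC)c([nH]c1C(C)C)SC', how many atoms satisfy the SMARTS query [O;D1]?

1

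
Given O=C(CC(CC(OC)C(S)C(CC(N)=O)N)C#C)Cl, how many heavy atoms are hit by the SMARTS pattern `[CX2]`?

The query [CX2] means: C with X2: aliphatic carbon with exactly 2 total connections.
Check the 19 heavy atoms by environment: 8× C (X4) → no; 2× C (X3) → no; 2× O (X1) → no; 2× N (X3) → no; 1× S (X2) → no; 2× C (X2) → match; 1× Cl (X1) → no; 1× O (X2) → no.
That gives 2 matching atoms.

2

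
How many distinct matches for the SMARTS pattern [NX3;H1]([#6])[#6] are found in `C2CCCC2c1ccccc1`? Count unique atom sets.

0

[NX3;H1]([#6])[#6] is the SMARTS for a secondary amine: a trivalent nitrogen with one H, bonded to two carbons.
No fragment in the molecule satisfies every constraint, giving 0 matches.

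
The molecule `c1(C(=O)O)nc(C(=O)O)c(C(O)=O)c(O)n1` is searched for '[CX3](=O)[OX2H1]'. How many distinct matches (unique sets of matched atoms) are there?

[CX3](=O)[OX2H1] is the SMARTS for a carboxylic acid: an sp2 carbon double-bonded to O and single-bonded to an -OH oxygen.
The molecule carries 3 separate instances of a carboxylic acid group (-C(=O)OH) meeting every constraint; each maps to a distinct set of atoms, giving 3 matches.

3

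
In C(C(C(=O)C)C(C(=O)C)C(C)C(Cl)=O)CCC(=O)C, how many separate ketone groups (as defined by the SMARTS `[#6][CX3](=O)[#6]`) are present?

[#6][CX3](=O)[#6] is the SMARTS for a ketone: a carbonyl carbon (no H) flanked by two carbons.
The molecule carries 3 separate instances of an acetyl/ketone group (-C(=O)CH3) meeting every constraint; each maps to a distinct set of atoms, giving 3 matches.

3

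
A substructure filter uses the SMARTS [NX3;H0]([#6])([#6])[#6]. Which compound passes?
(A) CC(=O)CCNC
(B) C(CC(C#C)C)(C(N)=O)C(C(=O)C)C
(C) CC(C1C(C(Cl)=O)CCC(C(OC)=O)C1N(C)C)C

C

[NX3;H0]([#6])([#6])[#6] describes a trivalent nitrogen with no H, bonded to three carbons (a tertiary amine).
(A) has an N-methylamino group (-NHCH3) but the nitrogen still has one H (H1), not H0.
(B) has a primary amide (-C(=O)NH2) but the amide nitrogen has H2 and only one carbon neighbour.
(C) contains a dimethylamino group (-N(CH3)2), which satisfies every atom and bond constraint.
So the answer is (C).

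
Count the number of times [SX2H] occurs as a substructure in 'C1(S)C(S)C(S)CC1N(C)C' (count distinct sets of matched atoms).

3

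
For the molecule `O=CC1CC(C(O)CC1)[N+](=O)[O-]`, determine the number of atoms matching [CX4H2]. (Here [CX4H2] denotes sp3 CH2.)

3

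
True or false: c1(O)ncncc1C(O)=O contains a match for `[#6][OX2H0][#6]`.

False

The pattern [#6][OX2H0][#6] describes an aliphatic oxygen bridging two carbons with no H on the oxygen — an ether.
The closest candidate here is a carboxylic acid group (-C(=O)OH), but the -OH oxygen has H1; the =O is OX1, not OX2. No other fragment satisfies the full query, so there is no match.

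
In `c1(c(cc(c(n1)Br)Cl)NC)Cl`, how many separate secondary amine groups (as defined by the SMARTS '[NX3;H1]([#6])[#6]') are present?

[NX3;H1]([#6])[#6] is the SMARTS for a secondary amine: a trivalent nitrogen with one H, bonded to two carbons.
Exactly one fragment in the molecule meets all constraints, giving 1 match.

1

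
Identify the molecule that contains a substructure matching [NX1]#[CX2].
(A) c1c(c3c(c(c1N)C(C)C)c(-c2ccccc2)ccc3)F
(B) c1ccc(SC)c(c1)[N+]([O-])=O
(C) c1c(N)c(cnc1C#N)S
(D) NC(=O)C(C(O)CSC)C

C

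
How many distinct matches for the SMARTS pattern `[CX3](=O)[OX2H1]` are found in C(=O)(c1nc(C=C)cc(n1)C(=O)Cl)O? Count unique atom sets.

1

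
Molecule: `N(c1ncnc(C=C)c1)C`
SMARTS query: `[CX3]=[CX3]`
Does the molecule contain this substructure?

Yes

The pattern [CX3]=[CX3] describes a non-aromatic C=C double bond between two sp2 carbons — an alkene.
The molecule carries a vinyl group (-CH=CH2), whose atoms satisfy every constraint of the query, so the pattern matches.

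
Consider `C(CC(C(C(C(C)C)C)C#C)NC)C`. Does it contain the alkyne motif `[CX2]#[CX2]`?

The pattern [CX2]#[CX2] describes a carbon-carbon triple bond — an alkyne.
The molecule carries an ethynyl group (-C#CH), whose atoms satisfy every constraint of the query, so the pattern matches.

Yes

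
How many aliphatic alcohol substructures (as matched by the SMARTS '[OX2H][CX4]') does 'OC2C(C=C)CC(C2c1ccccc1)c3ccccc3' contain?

[OX2H][CX4] is the SMARTS for an aliphatic alcohol: a hydroxyl oxygen bound to an sp3 (X4) carbon.
Exactly one fragment in the molecule meets all constraints, giving 1 match.

1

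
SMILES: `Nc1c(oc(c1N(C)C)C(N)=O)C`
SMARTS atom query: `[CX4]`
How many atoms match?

The query [CX4] means: C with X4: aliphatic carbon with exactly 4 total connections (bonds + H).
Check the 13 heavy atoms by environment: 1× o (aromatic, X2) → no; 4× c (aromatic, X3) → no; 3× N (X3) → no; 1× C (X3) → no; 1× O (X1) → no; 3× C (X4) → match.
That gives 3 matching atoms.

3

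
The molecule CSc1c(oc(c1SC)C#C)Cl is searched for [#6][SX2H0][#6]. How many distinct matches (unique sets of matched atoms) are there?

[#6][SX2H0][#6] is the SMARTS for a thioether: an aliphatic sulfur bridging two carbons with no H on the sulfur.
The molecule carries 2 separate instances of a methylthio ether (-SCH3) meeting every constraint; each maps to a distinct set of atoms, giving 2 matches.

2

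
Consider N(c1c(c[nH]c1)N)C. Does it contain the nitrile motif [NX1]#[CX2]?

No

The pattern [NX1]#[CX2] describes a nitrogen triple-bonded to a two-connected carbon — a nitrile.
The closest candidate here is a primary amino group (-NH2), but the nitrogen is NX3 (three connections), not NX1 triple-bonded. No other fragment satisfies the full query, so there is no match.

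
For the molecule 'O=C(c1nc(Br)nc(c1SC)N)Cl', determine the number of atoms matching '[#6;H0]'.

5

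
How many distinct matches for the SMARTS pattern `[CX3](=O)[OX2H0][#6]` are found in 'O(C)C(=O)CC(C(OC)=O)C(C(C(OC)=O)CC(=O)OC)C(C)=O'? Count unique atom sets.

4

[CX3](=O)[OX2H0][#6] is the SMARTS for an ester: a carbonyl carbon bonded to an oxygen that is itself bonded to carbon (no H on that O).
The molecule carries 4 separate instances of a methyl-ester group (-C(=O)OCH3) meeting every constraint; each maps to a distinct set of atoms, giving 4 matches.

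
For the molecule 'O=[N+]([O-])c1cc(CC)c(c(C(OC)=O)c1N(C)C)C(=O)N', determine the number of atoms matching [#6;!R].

The query [#6;!R] means: carbon not in any ring.
Check the 21 heavy atoms by environment: 6× c (aromatic, in 6-ring) → no; 7× C (acyclic) → match; 4× O (acyclic) → no; 2× N (acyclic) → no; 1× N (charge +1, acyclic) → no; 1× O (charge -1, acyclic) → no.
That gives 7 matching atoms.

7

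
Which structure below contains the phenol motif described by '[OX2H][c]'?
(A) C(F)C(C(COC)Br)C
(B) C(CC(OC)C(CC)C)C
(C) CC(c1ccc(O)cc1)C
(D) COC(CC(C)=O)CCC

C

[OX2H][c] describes a hydroxyl oxygen attached to an aromatic carbon (a phenol).
(A) has a methoxy ether (-OCH3) but the oxygen has H0, not H1.
(B) has a methoxy ether (-OCH3) but the oxygen has H0, not H1.
(C) contains a hydroxyl group (-OH), which satisfies every atom and bond constraint.
(D) has a methoxy ether (-OCH3) but the oxygen has H0, not H1.
So the answer is (C).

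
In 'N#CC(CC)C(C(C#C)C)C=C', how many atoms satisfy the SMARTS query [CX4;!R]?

6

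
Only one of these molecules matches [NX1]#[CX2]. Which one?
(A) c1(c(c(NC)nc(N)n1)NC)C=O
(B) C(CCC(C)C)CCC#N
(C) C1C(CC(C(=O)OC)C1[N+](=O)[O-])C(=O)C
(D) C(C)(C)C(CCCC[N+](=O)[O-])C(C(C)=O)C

[NX1]#[CX2] describes a nitrogen triple-bonded to a two-connected carbon (a nitrile).
(A) has a primary amino group (-NH2) but the nitrogen is NX3 (three connections), not NX1 triple-bonded.
(B) contains a nitrile (-C#N), which satisfies every atom and bond constraint.
(C) has a nitro group (-[N+](=O)[O-]) but there is no C#N triple bond.
(D) has a nitro group (-[N+](=O)[O-]) but there is no C#N triple bond.
So the answer is (B).

B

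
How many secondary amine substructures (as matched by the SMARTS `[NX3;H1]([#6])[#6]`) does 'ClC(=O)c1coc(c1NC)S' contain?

1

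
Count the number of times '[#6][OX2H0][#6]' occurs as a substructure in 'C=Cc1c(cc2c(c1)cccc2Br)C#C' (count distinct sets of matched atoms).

0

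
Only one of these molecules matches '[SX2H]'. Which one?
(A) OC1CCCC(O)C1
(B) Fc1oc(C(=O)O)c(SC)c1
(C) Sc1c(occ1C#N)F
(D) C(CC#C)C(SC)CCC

C

[SX2H] describes an aliphatic sulfur with two connections, one being H (a thiol).
(A) has a hydroxyl group (-OH) but it is an -OH, not an -SH.
(B) has a methylthio ether (-SCH3) but the sulfur has H0 (bonded to two carbons), not H1.
(C) contains a thiol (-SH), which satisfies every atom and bond constraint.
(D) has a methylthio ether (-SCH3) but the sulfur has H0 (bonded to two carbons), not H1.
So the answer is (C).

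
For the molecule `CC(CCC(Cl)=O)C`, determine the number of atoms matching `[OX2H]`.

0

The query [OX2H] means: aliphatic oxygen with two connections, one of which is H — an -OH oxygen.
Check the 8 heavy atoms by environment: 2× C (H2, X4) → no; 1× C (H1, X4) → no; 2× C (H3, X4) → no; 1× C (H0, X3) → no; 1× O (H0, X1) → no; 1× Cl (H0, X1) → no.
No environment satisfies the query, so 0 matching atoms.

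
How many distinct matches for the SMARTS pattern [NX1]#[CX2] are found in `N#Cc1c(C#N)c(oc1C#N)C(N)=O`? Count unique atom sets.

[NX1]#[CX2] is the SMARTS for a nitrile: a nitrogen triple-bonded to a two-connected carbon.
The molecule carries 3 separate instances of a nitrile (-C#N) meeting every constraint; each maps to a distinct set of atoms, giving 3 matches.

3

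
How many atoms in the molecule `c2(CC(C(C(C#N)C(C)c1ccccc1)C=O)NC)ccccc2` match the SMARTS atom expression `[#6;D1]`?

2

Check the 24 heavy atoms by environment: 2× C (D1) → match; 4× C (D3) → no; 3× C (D2) → no; 2× c (aromatic, D3) → no; 10× c (aromatic, D2) → no; 1× N (D2) → no; 1× N (D1) → no; 1× O (D1) → no.
That gives 2 matching atoms.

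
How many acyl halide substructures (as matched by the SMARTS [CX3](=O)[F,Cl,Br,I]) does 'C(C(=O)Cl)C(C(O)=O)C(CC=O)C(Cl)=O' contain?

2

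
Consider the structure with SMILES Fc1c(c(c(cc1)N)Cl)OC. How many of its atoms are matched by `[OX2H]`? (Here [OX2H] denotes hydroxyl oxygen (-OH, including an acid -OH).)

The query [OX2H] means: aliphatic oxygen with two connections, one of which is H — an -OH oxygen.
Check the 11 heavy atoms by environment: 2× c (aromatic, H1, X3) → no; 4× c (aromatic, H0, X3) → no; 1× N (H2, X3) → no; 1× Cl (H0, X1) → no; 1× O (H0, X2) → no; 1× C (H3, X4) → no; 1× F (H0, X1) → no.
No environment satisfies the query, so 0 matching atoms.

0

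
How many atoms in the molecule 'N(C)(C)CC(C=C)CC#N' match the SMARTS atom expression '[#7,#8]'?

Check the 10 heavy atoms by environment: 8× C → no; 2× N → match.
That gives 2 matching atoms.

2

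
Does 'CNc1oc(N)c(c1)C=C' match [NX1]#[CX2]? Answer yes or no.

No

The pattern [NX1]#[CX2] describes a nitrogen triple-bonded to a two-connected carbon — a nitrile.
The closest candidate here is a primary amino group (-NH2), but the nitrogen is NX3 (three connections), not NX1 triple-bonded. No other fragment satisfies the full query, so there is no match.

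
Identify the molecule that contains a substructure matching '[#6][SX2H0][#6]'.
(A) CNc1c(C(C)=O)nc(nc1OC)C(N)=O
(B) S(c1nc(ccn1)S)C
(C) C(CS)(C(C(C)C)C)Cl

B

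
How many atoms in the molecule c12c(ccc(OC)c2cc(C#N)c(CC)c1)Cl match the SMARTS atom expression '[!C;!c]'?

3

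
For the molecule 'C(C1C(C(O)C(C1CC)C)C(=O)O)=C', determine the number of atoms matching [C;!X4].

3

The query [C;!X4] means: aliphatic carbon that does not have four total connections.
Check the 14 heavy atoms by environment: 8× C (X4) → no; 3× C (X3) → match; 1× O (X1) → no; 2× O (X2) → no.
That gives 3 matching atoms.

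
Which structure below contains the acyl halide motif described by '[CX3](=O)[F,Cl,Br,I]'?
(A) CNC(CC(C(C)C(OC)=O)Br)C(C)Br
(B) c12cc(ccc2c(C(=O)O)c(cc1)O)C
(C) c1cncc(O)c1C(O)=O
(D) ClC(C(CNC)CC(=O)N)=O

[CX3](=O)[F,Cl,Br,I] describes a carbonyl carbon bonded to a halogen (an acyl halide).
(A) has a methyl-ester group (-C(=O)OCH3) but the carbonyl is bonded to -O-C, not to a halogen.
(B) has a carboxylic acid group (-C(=O)OH) but the carbonyl is bonded to -OH, not to a halogen.
(C) has a carboxylic acid group (-C(=O)OH) but the carbonyl is bonded to -OH, not to a halogen.
(D) contains an acyl chloride (-C(=O)Cl), which satisfies every atom and bond constraint.
So the answer is (D).

D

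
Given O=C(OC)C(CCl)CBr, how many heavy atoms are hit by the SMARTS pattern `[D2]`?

3

The query [D2] means: atom with exactly two heavy-atom neighbours.
Check the 9 heavy atoms by environment: 2× C (D2) → match; 2× C (D3) → no; 1× Br (D1) → no; 1× O (D1) → no; 1× O (D2) → match; 1× C (D1) → no; 1× Cl (D1) → no.
Summing the matching environments: 2 + 1 = 3 matching atoms.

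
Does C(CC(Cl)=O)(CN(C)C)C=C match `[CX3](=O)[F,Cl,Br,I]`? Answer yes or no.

Yes

The pattern [CX3](=O)[F,Cl,Br,I] describes a carbonyl carbon bonded to a halogen — an acyl halide.
The molecule carries an acyl chloride (-C(=O)Cl), whose atoms satisfy every constraint of the query, so the pattern matches.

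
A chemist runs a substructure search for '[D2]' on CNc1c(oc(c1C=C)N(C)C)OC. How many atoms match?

4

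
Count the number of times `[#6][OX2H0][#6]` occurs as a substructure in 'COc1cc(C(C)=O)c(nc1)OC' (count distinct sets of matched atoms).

2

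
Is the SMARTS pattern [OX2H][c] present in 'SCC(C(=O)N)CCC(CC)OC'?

No

The pattern [OX2H][c] describes a hydroxyl oxygen attached to an aromatic carbon — a phenol.
The closest candidate here is a methoxy ether (-OCH3), but the oxygen has H0, not H1. No other fragment satisfies the full query, so there is no match.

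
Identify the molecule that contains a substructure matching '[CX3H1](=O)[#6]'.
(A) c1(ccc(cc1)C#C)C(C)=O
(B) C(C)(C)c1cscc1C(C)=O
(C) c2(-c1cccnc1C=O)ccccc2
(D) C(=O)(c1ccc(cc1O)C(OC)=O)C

[CX3H1](=O)[#6] describes an sp2 carbon with one H, double-bonded to O and single-bonded to carbon (an aldehyde).
(A) has an acetyl/ketone group (-C(=O)CH3) but the carbonyl carbon has H0 (two carbon neighbours), not H1.
(B) has an acetyl/ketone group (-C(=O)CH3) but the carbonyl carbon has H0 (two carbon neighbours), not H1.
(C) contains an aldehyde (-CHO), which satisfies every atom and bond constraint.
(D) has a methyl-ester group (-C(=O)OCH3) but the carbonyl carbon has H0, not H1.
So the answer is (C).

C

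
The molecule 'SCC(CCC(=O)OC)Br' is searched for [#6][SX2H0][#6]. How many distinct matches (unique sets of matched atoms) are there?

0

[#6][SX2H0][#6] is the SMARTS for a thioether: an aliphatic sulfur bridging two carbons with no H on the sulfur.
The molecule has a thiol (-SH), but the sulfur has H1, not H0 bridging two carbons; nothing else fits, so there are 0 matches.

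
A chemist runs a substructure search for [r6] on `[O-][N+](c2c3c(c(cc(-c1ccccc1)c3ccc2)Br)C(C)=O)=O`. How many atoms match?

16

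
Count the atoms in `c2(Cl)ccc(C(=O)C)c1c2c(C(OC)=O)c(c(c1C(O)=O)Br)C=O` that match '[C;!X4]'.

4

The query [C;!X4] means: aliphatic carbon that does not have four total connections.
Check the 24 heavy atoms by environment: 10× c (aromatic, X3) → no; 4× C (X3) → match; 4× O (X1) → no; 2× O (X2) → no; 2× C (X4) → no; 1× Cl (X1) → no; 1× Br (X1) → no.
That gives 4 matching atoms.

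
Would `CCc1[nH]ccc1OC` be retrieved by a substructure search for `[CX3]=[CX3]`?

No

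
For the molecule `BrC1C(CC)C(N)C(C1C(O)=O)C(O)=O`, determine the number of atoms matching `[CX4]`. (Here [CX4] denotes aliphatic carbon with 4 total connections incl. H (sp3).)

7

The query [CX4] means: C with X4: aliphatic carbon with exactly 4 total connections (bonds + H).
Check the 15 heavy atoms by environment: 7× C (X4) → match; 2× C (X3) → no; 2× O (X1) → no; 2× O (X2) → no; 1× Br (X1) → no; 1× N (X3) → no.
That gives 7 matching atoms.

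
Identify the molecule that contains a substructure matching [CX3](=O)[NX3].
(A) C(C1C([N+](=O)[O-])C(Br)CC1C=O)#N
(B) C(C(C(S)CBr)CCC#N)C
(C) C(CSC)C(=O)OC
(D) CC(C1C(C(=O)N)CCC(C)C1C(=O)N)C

[CX3](=O)[NX3] describes a carbonyl carbon bonded to a trivalent nitrogen (an amide).
(A) has a nitrile (-C#N) but the nitrile N is NX1 (triple-bonded), not NX3.
(B) has a nitrile (-C#N) but the nitrile N is NX1 (triple-bonded), not NX3.
(C) has a methyl-ester group (-C(=O)OCH3) but the carbonyl is bonded to O, not to an NX3 nitrogen.
(D) contains a primary amide (-C(=O)NH2), which satisfies every atom and bond constraint.
So the answer is (D).

D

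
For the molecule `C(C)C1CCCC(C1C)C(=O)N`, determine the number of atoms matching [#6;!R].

4

The query [#6;!R] means: carbon not in any ring.
Check the 12 heavy atoms by environment: 6× C (in 6-ring) → no; 4× C (acyclic) → match; 1× O (acyclic) → no; 1× N (acyclic) → no.
That gives 4 matching atoms.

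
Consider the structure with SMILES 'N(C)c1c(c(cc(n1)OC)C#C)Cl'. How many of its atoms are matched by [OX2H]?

Check the 13 heavy atoms by environment: 1× n (aromatic, H0, X2) → no; 4× c (aromatic, H0, X3) → no; 1× c (aromatic, H1, X3) → no; 1× N (H1, X3) → no; 2× C (H3, X4) → no; 1× Cl (H0, X1) → no; 1× O (H0, X2) → no; 1× C (H0, X2) → no; 1× C (H1, X2) → no.
No environment satisfies the query, so 0 matching atoms.

0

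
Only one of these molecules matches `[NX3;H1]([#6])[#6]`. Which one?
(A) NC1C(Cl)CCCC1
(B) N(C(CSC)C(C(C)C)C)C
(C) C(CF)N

[NX3;H1]([#6])[#6] describes a trivalent nitrogen with one H, bonded to two carbons (a secondary amine).
(A) has a primary amino group (-NH2) but the nitrogen has H2 and only one carbon neighbour.
(B) contains an N-methylamino group (-NHCH3), which satisfies every atom and bond constraint.
(C) has a primary amino group (-NH2) but the nitrogen has H2 and only one carbon neighbour.
So the answer is (B).

B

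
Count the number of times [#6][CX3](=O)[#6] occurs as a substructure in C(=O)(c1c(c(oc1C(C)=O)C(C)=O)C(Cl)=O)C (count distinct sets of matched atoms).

3

[#6][CX3](=O)[#6] is the SMARTS for a ketone: a carbonyl carbon (no H) flanked by two carbons.
The molecule carries 3 separate instances of an acetyl/ketone group (-C(=O)CH3) meeting every constraint; each maps to a distinct set of atoms, giving 3 matches.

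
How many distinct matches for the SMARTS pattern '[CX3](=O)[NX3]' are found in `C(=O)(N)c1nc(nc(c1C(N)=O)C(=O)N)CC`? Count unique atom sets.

[CX3](=O)[NX3] is the SMARTS for an amide: a carbonyl carbon bonded to a trivalent nitrogen.
The molecule carries 3 separate instances of a primary amide (-C(=O)NH2) meeting every constraint; each maps to a distinct set of atoms, giving 3 matches.

3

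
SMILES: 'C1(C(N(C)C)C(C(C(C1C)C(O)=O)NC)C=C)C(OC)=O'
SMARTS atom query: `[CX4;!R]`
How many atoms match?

5

The query [CX4;!R] means: aliphatic carbon with four total connections, not in a ring.
Check the 21 heavy atoms by environment: 6× C (X4, in 6-ring) → no; 2× N (X3, acyclic) → no; 5× C (X4, acyclic) → match; 4× C (X3, acyclic) → no; 2× O (X1, acyclic) → no; 2× O (X2, acyclic) → no.
That gives 5 matching atoms.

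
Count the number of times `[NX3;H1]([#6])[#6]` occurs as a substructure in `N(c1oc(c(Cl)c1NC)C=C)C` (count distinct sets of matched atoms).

2

[NX3;H1]([#6])[#6] is the SMARTS for a secondary amine: a trivalent nitrogen with one H, bonded to two carbons.
The molecule carries 2 separate instances of an N-methylamino group (-NHCH3) meeting every constraint; each maps to a distinct set of atoms, giving 2 matches.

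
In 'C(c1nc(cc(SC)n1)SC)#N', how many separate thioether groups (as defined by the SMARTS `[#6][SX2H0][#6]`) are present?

[#6][SX2H0][#6] is the SMARTS for a thioether: an aliphatic sulfur bridging two carbons with no H on the sulfur.
The molecule carries 2 separate instances of a methylthio ether (-SCH3) meeting every constraint; each maps to a distinct set of atoms, giving 2 matches.

2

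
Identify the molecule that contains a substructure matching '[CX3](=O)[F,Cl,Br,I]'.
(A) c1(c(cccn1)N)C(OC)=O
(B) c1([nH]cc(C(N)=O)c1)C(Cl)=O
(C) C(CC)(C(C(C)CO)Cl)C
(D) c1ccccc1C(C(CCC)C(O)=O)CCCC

B

[CX3](=O)[F,Cl,Br,I] describes a carbonyl carbon bonded to a halogen (an acyl halide).
(A) has a methyl-ester group (-C(=O)OCH3) but the carbonyl is bonded to -O-C, not to a halogen.
(B) contains an acyl chloride (-C(=O)Cl), which satisfies every atom and bond constraint.
(C) has a chloro substituent but the Cl is not on a carbonyl carbon.
(D) has a carboxylic acid group (-C(=O)OH) but the carbonyl is bonded to -OH, not to a halogen.
So the answer is (B).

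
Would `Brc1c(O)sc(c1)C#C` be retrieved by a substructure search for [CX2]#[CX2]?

Yes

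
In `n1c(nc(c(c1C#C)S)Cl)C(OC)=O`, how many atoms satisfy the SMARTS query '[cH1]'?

0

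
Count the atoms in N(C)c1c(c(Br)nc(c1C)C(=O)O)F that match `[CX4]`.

2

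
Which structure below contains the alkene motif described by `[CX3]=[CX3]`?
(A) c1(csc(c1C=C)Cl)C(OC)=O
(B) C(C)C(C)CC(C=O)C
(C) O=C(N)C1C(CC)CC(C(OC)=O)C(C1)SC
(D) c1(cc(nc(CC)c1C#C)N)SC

A

[CX3]=[CX3] describes a non-aromatic C=C double bond between two sp2 carbons (an alkene).
(A) contains a vinyl group (-CH=CH2), which satisfies every atom and bond constraint.
(B) has an ethyl group (-CH2CH3) but its C-C bond is a single bond between CX4 carbons, not CX3=CX3.
(C) has an ethyl group (-CH2CH3) but its C-C bond is a single bond between CX4 carbons, not CX3=CX3.
(D) has an ethyl group (-CH2CH3) but its C-C bond is a single bond between CX4 carbons, not CX3=CX3.
So the answer is (A).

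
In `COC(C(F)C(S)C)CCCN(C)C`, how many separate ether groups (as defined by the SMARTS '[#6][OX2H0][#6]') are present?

1

[#6][OX2H0][#6] is the SMARTS for an ether: an aliphatic oxygen bridging two carbons with no H on the oxygen.
Exactly one fragment in the molecule meets all constraints, giving 1 match.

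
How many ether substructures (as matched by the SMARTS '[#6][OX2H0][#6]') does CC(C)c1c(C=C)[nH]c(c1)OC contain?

1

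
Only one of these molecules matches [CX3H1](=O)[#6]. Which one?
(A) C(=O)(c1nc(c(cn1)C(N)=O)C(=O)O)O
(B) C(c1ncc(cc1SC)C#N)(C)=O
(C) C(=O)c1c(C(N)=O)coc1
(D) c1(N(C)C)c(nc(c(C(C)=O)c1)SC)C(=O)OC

[CX3H1](=O)[#6] describes an sp2 carbon with one H, double-bonded to O and single-bonded to carbon (an aldehyde).
(A) has a carboxylic acid group (-C(=O)OH) but the carbonyl carbon has H0 and is bonded to O, not H1.
(B) has an acetyl/ketone group (-C(=O)CH3) but the carbonyl carbon has H0 (two carbon neighbours), not H1.
(C) contains an aldehyde (-CHO), which satisfies every atom and bond constraint.
(D) has an acetyl/ketone group (-C(=O)CH3) but the carbonyl carbon has H0 (two carbon neighbours), not H1.
So the answer is (C).

C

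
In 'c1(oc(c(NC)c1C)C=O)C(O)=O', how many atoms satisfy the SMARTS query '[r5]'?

The query [r5] means: r5 matches atoms in a five-membered ring.
Check the 13 heavy atoms by environment: 1× o (aromatic, in 5-ring) → match; 4× c (aromatic, in 5-ring) → match; 1× N (acyclic) → no; 4× C (acyclic) → no; 3× O (acyclic) → no.
Summing the matching environments: 1 + 4 = 5 matching atoms.

5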